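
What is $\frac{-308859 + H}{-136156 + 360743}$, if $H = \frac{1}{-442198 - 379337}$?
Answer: $- \frac{253738478566}{184506081045} \approx -1.3752$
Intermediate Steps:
$H = - \frac{1}{821535}$ ($H = \frac{1}{-821535} = - \frac{1}{821535} \approx -1.2172 \cdot 10^{-6}$)
$\frac{-308859 + H}{-136156 + 360743} = \frac{-308859 - \frac{1}{821535}}{-136156 + 360743} = - \frac{253738478566}{821535 \cdot 224587} = \left(- \frac{253738478566}{821535}\right) \frac{1}{224587} = - \frac{253738478566}{184506081045}$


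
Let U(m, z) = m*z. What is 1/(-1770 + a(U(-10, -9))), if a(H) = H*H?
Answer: 1/6330 ≈ 0.00015798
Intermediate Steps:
a(H) = H**2
1/(-1770 + a(U(-10, -9))) = 1/(-1770 + (-10*(-9))**2) = 1/(-1770 + 90**2) = 1/(-1770 + 8100) = 1/6330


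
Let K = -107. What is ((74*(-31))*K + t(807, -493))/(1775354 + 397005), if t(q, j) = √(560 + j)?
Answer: 245458/2172359 + √67/2172359 ≈ 0.11300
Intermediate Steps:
((74*(-31))*K + t(807, -493))/(1775354 + 397005) = ((74*(-31))*(-107) + √(560 - 493))/(1775354 + 397005) = (-2294*(-107) + √67)/2172359 = (245458 + √67)*(1/2172359) = 245458/2172359 + √67/2172359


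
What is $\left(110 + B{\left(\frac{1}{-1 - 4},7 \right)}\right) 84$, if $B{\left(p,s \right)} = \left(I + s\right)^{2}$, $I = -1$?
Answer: $12264$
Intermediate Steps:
$B{\left(p,s \right)} = \left(-1 + s\right)^{2}$
$\left(110 + B{\left(\frac{1}{-1 - 4},7 \right)}\right) 84 = \left(110 + \left(-1 + 7\right)^{2}\right) 84 = \left(110 + 6^{2}\right) 84 = \left(110 + 36\right) 84 = 146 \cdot 84 = 12264$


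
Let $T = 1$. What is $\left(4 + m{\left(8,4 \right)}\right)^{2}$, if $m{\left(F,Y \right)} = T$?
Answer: $25$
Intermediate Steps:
$m{\left(F,Y \right)} = 1$
$\left(4 + m{\left(8,4 \right)}\right)^{2} = \left(4 + 1\right)^{2} = 5^{2} = 25$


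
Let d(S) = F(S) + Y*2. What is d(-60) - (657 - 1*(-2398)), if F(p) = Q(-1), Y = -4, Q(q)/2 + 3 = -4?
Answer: -3077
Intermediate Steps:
Q(q) = -14 (Q(q) = -6 + 2*(-4) = -6 - 8 = -14)
F(p) = -14
d(S) = -22 (d(S) = -14 - 4*2 = -14 - 8 = -22)
d(-60) - (657 - 1*(-2398)) = -22 - (657 - 1*(-2398)) = -22 - (657 + 2398) = -22 - 1*3055 = -22 - 3055 = -3077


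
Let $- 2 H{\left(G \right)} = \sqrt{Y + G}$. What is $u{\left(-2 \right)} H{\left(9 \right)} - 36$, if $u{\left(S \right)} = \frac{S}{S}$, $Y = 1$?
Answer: $-36 - \frac{\sqrt{10}}{2} \approx -37.581$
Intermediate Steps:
$H{\left(G \right)} = - \frac{\sqrt{1 + G}}{2}$
$u{\left(S \right)} = 1$
$u{\left(-2 \right)} H{\left(9 \right)} - 36 = 1 \left(- \frac{\sqrt{1 + 9}}{2}\right) - 36 = 1 \left(- \frac{\sqrt{10}}{2}\right) - 36 = - \frac{\sqrt{10}}{2} - 36 = -36 - \frac{\sqrt{10}}{2}$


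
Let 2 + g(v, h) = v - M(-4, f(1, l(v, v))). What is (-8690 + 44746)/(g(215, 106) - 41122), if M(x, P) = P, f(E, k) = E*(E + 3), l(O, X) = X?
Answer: -36056/40913 ≈ -0.88128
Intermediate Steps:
f(E, k) = E*(3 + E)
g(v, h) = -6 + v (g(v, h) = -2 + (v - (3 + 1)) = -2 + (v - 4) = -2 + (-4 + v) = -6 + v)
(-8690 + 44746)/(g(215, 106) - 41122) = (-8690 + 44746)/((-6 + 215) - 41122) = 36056/(209 - 41122) = 36056/(-40913) = 36056*(-1/40913) = -36056/40913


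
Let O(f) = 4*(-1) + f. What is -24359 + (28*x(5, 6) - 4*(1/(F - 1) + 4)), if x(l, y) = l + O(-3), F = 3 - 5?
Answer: -73289/3 ≈ -24430.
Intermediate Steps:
F = -2
O(f) = -4 + f
x(l, y) = -7 + l (x(l, y) = l + (-4 - 3) = l - 7 = -7 + l)
-24359 + (28*x(5, 6) - 4*(1/(F - 1) + 4)) = -24359 + (28*(-7 + 5) - 4*(1/(-2 - 1) + 4)) = -24359 + (28*(-2) - 4*(1/(-3) + 4)) = -24359 + (-56 - 4*(-⅓ + 4)) = -24359 + (-56 - 4*11/3) = -24359 + (-56 - 44/3) = -24359 - 212/3 = -73289/3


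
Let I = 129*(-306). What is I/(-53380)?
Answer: 1161/1570 ≈ 0.73949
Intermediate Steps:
I = -39474
I/(-53380) = -39474/(-53380) = -39474*(-1/53380) = 1161/1570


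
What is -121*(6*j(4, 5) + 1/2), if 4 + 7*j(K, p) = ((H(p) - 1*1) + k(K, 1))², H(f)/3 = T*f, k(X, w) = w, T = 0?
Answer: 4961/14 ≈ 354.36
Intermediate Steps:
H(f) = 0 (H(f) = 3*(0*f) = 3*0 = 0)
j(K, p) = -4/7 (j(K, p) = -4/7 + ((0 - 1*1) + 1)²/7 = -4/7 + ((0 - 1) + 1)²/7 = -4/7 + (-1 + 1)²/7 = -4/7 + (⅐)*0² = -4/7 + (⅐)*0 = -4/7 + 0 = -4/7)
-121*(6*j(4, 5) + 1/2) = -121*(6*(-4/7) + 1/2) = -121*(-24/7 + ½) = -121*(-41/14) = 4961/14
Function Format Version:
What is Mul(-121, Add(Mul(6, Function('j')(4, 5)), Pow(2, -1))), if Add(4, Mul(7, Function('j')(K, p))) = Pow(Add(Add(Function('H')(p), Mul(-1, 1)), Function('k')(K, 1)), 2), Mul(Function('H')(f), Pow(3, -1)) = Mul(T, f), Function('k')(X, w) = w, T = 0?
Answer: Rational(4961, 14) ≈ 354.36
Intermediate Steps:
Function('H')(f) = 0 (Function('H')(f) = Mul(3, Mul(0, f)) = Mul(3, 0) = 0)
Function('j')(K, p) = Rational(-4, 7) (Function('j')(K, p) = Add(Rational(-4, 7), Mul(Rational(1, 7), Pow(Add(Add(0, Mul(-1, 1)), 1), 2))) = Add(Rational(-4, 7), Mul(Rational(1, 7), Pow(Add(Add(0, -1), 1), 2))) = Add(Rational(-4, 7), Mul(Rational(1, 7), Pow(Add(-1, 1), 2))) = Add(Rational(-4, 7), Mul(Rational(1, 7), Pow(0, 2))) = Add(Rational(-4, 7), Mul(Rational(1, 7), 0)) = Add(Rational(-4, 7), 0) = Rational(-4, 7))
Mul(-121, Add(Mul(6, Function('j')(4, 5)), Pow(2, -1))) = Mul(-121, Add(Mul(6, Rational(-4, 7)), Pow(2, -1))) = Mul(-121, Add(Rational(-24, 7), Rational(1, 2))) = Mul(-121, Rational(-41, 14)) = Rational(4961, 14)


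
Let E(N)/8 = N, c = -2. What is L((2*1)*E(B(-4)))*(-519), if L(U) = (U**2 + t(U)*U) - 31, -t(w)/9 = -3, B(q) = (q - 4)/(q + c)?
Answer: -1557173/3 ≈ -5.1906e+5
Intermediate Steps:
B(q) = (-4 + q)/(-2 + q) (B(q) = (q - 4)/(q - 2) = (-4 + q)/(-2 + q))
E(N) = 8*N
t(w) = 27 (t(w) = -9*(-3) = 27)
L(U) = -31 + U**2 + 27*U (L(U) = (U**2 + 27*U) - 31 = -31 + U**2 + 27*U)
L((2*1)*E(B(-4)))*(-519) = (-31 + ((2*1)*(8*((-4 - 4)/(-2 - 4))))**2 + 27*((2*1)*(8*((-4 - 4)/(-2 - 4)))))*(-519) = (-31 + (2*(8*(-8/(-6))))**2 + 27*(2*(8*(-8/(-6)))))*(-519) = (-31 + (2*(8*(-1/6*(-8))))**2 + 27*(2*(8*(-1/6*(-8)))))*(-519) = (-31 + (2*(8*(4/3)))**2 + 27*(2*(8*(4/3))))*(-519) = (-31 + (2*(32/3))**2 + 27*(2*(32/3)))*(-519) = (-31 + (64/3)**2 + 27*(64/3))*(-519) = (-31 + 4096/9 + 576)*(-519) = (9001/9)*(-519) = -1557173/3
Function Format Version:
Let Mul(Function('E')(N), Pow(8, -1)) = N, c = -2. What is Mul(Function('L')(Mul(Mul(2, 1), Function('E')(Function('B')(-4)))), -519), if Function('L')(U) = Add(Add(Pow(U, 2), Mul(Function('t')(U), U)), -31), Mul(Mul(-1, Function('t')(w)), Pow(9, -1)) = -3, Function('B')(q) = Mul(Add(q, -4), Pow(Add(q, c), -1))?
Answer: Rational(-1557173, 3) ≈ -5.1906e+5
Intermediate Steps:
Function('B')(q) = Mul(Pow(Add(-2, q), -1), Add(-4, q)) (Function('B')(q) = Mul(Add(q, -4), Pow(Add(q, -2), -1)) = Mul(Add(-4, q), Pow(Add(-2, q), -1)) = Mul(Pow(Add(-2, q), -1), Add(-4, q)))
Function('E')(N) = Mul(8, N)
Function('t')(w) = 27 (Function('t')(w) = Mul(-9, -3) = 27)
Function('L')(U) = Add(-31, Pow(U, 2), Mul(27, U)) (Function('L')(U) = Add(Add(Pow(U, 2), Mul(27, U)), -31) = Add(-31, Pow(U, 2), Mul(27, U)))
Mul(Function('L')(Mul(Mul(2, 1), Function('E')(Function('B')(-4)))), -519) = Mul(Add(-31, Pow(Mul(Mul(2, 1), Mul(8, Mul(Pow(Add(-2, -4), -1), Add(-4, -4)))), 2), Mul(27, Mul(Mul(2, 1), Mul(8, Mul(Pow(Add(-2, -4), -1), Add(-4, -4)))))), -519) = Mul(Add(-31, Pow(Mul(2, Mul(8, Mul(Pow(-6, -1), -8))), 2), Mul(27, Mul(2, Mul(8, Mul(Pow(-6, -1), -8))))), -519) = Mul(Add(-31, Pow(Mul(2, Mul(8, Mul(Rational(-1, 6), -8))), 2), Mul(27, Mul(2, Mul(8, Mul(Rational(-1, 6), -8))))), -519) = Mul(Add(-31, Pow(Mul(2, Mul(8, Rational(4, 3))), 2), Mul(27, Mul(2, Mul(8, Rational(4, 3))))), -519) = Mul(Add(-31, Pow(Mul(2, Rational(32, 3)), 2), Mul(27, Mul(2, Rational(32, 3)))), -519) = Mul(Add(-31, Pow(Rational(64, 3), 2), Mul(27, Rational(64, 3))), -519) = Mul(Add(-31, Rational(4096, 9), 576), -519) = Mul(Rational(9001, 9), -519) = Rational(-1557173, 3)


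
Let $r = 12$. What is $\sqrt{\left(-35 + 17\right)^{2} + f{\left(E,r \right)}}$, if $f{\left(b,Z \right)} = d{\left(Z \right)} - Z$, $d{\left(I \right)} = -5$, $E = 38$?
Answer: $\sqrt{307} \approx 17.521$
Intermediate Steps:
$f{\left(b,Z \right)} = -5 - Z$
$\sqrt{\left(-35 + 17\right)^{2} + f{\left(E,r \right)}} = \sqrt{\left(-35 + 17\right)^{2} - 17} = \sqrt{\left(-18\right)^{2} - 17} = \sqrt{324 - 17} = \sqrt{307}$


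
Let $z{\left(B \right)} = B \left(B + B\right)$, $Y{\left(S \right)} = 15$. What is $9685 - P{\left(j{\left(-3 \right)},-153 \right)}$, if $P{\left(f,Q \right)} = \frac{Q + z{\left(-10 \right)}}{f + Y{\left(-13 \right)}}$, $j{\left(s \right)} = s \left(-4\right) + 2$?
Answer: $\frac{280818}{29} \approx 9683.4$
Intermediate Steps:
$j{\left(s \right)} = 2 - 4 s$ ($j{\left(s \right)} = - 4 s + 2 = 2 - 4 s$)
$z{\left(B \right)} = 2 B^{2}$ ($z{\left(B \right)} = B 2 B = 2 B^{2}$)
$P{\left(f,Q \right)} = \frac{200 + Q}{15 + f}$ ($P{\left(f,Q \right)} = \frac{Q + 2 \left(-10\right)^{2}}{f + 15} = \frac{Q + 2 \cdot 100}{15 + f} = \frac{Q + 200}{15 + f} = \frac{200 + Q}{15 + f}$)
$9685 - P{\left(j{\left(-3 \right)},-153 \right)} = 9685 - \frac{200 - 153}{15 + \left(2 - -12\right)} = 9685 - \frac{1}{15 + \left(2 + 12\right)} 47 = 9685 - \frac{1}{15 + 14} \cdot 47 = 9685 - \frac{1}{29} \cdot 47 = 9685 - \frac{47}{29} = \frac{280818}{29}$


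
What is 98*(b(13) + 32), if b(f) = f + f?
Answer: 5684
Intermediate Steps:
b(f) = 2*f
98*(b(13) + 32) = 98*(2*13 + 32) = 98*(26 + 32) = 98*58 = 5684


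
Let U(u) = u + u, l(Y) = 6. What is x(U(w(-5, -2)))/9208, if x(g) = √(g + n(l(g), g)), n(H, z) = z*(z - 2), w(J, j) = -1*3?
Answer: √42/9208 ≈ 0.00070382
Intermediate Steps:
w(J, j) = -3
n(H, z) = z*(-2 + z)
U(u) = 2*u
x(g) = √(g + g*(-2 + g))
x(U(w(-5, -2)))/9208 = √((2*(-3))*(-1 + 2*(-3)))/9208 = √(-6*(-1 - 6))*(1/9208) = √(-6*(-7))*(1/9208) = √42*(1/9208) = √42/9208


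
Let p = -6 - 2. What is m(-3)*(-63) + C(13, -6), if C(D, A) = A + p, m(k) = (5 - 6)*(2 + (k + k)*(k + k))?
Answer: 2380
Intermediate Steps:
p = -8
m(k) = -2 - 4*k**2 (m(k) = -(2 + (2*k)*(2*k)) = -(2 + 4*k**2) = -2 - 4*k**2)
C(D, A) = -8 + A (C(D, A) = A - 8 = -8 + A)
m(-3)*(-63) + C(13, -6) = (-2 - 4*(-3)**2)*(-63) + (-8 - 6) = (-2 - 4*9)*(-63) - 14 = (-2 - 36)*(-63) - 14 = -38*(-63) - 14 = 2394 - 14 = 2380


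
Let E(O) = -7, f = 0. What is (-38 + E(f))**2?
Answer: 2025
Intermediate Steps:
(-38 + E(f))**2 = (-38 - 7)**2 = (-45)**2 = 2025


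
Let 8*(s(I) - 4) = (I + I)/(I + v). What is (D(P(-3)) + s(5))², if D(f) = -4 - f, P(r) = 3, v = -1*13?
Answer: 10201/1024 ≈ 9.9619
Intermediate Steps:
v = -13
s(I) = 4 + I/(4*(-13 + I)) (s(I) = 4 + ((I + I)/(I - 13))/8 = 4 + ((2*I)/(-13 + I))/8 = 4 + (2*I/(-13 + I))/8 = 4 + I/(4*(-13 + I)))
(D(P(-3)) + s(5))² = ((-4 - 1*3) + (-208 + 17*5)/(4*(-13 + 5)))² = ((-4 - 3) + (¼)*(-208 + 85)/(-8))² = (-7 + (¼)*(-⅛)*(-123))² = (-7 + 123/32)² = (-101/32)² = 10201/1024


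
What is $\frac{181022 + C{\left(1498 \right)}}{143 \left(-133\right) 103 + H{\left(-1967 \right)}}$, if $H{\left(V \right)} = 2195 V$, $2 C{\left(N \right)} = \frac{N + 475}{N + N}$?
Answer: $- \frac{1084685797}{37608919824} \approx -0.028841$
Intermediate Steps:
$C{\left(N \right)} = \frac{475 + N}{4 N}$ ($C{\left(N \right)} = \frac{\left(N + 475\right) \frac{1}{N + N}}{2} = \frac{\left(475 + N\right) \frac{1}{2 N}}{2} = \frac{\frac{1}{2} \frac{1}{N} \left(475 + N\right)}{2} = \frac{475 + N}{4 N}$)
$\frac{181022 + C{\left(1498 \right)}}{143 \left(-133\right) 103 + H{\left(-1967 \right)}} = \frac{181022 + \frac{475 + 1498}{4 \cdot 1498}}{143 \left(-133\right) 103 + 2195 \left(-1967\right)} = \frac{181022 + \frac{1}{4} \cdot \frac{1}{1498} \cdot 1973}{\left(-19019\right) 103 - 4317565} = \frac{181022 + \frac{1973}{5992}}{-1958957 - 4317565} = \frac{1084685797}{5992 \left(-6276522\right)} = \frac{1084685797}{5992} \left(- \frac{1}{6276522}\right) = - \frac{1084685797}{37608919824}$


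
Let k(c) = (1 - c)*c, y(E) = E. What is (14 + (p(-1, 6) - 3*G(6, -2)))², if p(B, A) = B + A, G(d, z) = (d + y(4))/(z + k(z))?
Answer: 8281/16 ≈ 517.56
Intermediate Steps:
k(c) = c*(1 - c)
G(d, z) = (4 + d)/(z + z*(1 - z)) (G(d, z) = (d + 4)/(z + z*(1 - z)) = (4 + d)/(z + z*(1 - z)))
p(B, A) = A + B
(14 + (p(-1, 6) - 3*G(6, -2)))² = (14 + ((6 - 1) - 3*(-4 - 1*6)/((-2)*(-2 - 2))))² = (14 + (5 - (-3)*(-4 - 6)/(2*(-4))))² = (14 + (5 - (-3)*(-1)*(-10)/(2*4)))² = (14 + (5 - 3*(-5/4)))² = (14 + (5 + 15/4))² = (14 + 35/4)² = (91/4)² = 8281/16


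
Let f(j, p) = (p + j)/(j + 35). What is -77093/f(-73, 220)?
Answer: 2929534/147 ≈ 19929.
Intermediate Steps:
f(j, p) = (j + p)/(35 + j)
-77093/f(-73, 220) = -77093*(35 - 73)/(-73 + 220) = -77093/(147/(-38)) = -77093/((-1/38*147)) = -77093/(-147/38) = -77093*(-38/147) = 2929534/147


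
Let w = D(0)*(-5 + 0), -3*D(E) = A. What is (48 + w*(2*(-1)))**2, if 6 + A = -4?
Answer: 59536/9 ≈ 6615.1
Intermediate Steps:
A = -10 (A = -6 - 4 = -10)
D(E) = 10/3 (D(E) = -1/3*(-10) = 10/3)
w = -50/3 (w = 10*(-5 + 0)/3 = (10/3)*(-5) = -50/3 ≈ -16.667)
(48 + w*(2*(-1)))**2 = (48 - 100*(-1)/3)**2 = (48 - 50/3*(-2))**2 = (48 + 100/3)**2 = (244/3)**2 = 59536/9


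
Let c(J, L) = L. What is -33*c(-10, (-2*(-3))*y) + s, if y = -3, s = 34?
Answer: 628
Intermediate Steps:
-33*c(-10, (-2*(-3))*y) + s = -33*(-2*(-3))*(-3) + 34 = -198*(-3) + 34 = -33*(-18) + 34 = 594 + 34 = 628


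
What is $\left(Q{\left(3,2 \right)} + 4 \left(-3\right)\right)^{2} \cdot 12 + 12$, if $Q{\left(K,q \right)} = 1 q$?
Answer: $1212$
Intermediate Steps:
$Q{\left(K,q \right)} = q$
$\left(Q{\left(3,2 \right)} + 4 \left(-3\right)\right)^{2} \cdot 12 + 12 = \left(2 + 4 \left(-3\right)\right)^{2} \cdot 12 + 12 = \left(2 - 12\right)^{2} \cdot 12 + 12 = \left(-10\right)^{2} \cdot 12 + 12 = 100 \cdot 12 + 12 = 1200 + 12 = 1212$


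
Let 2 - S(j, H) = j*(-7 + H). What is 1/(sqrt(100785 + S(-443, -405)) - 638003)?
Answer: -638003/407047909738 - 9*I*sqrt(1009)/407047909738 ≈ -1.5674e-6 - 7.0233e-10*I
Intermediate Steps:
S(j, H) = 2 - j*(-7 + H)
1/(sqrt(100785 + S(-443, -405)) - 638003) = 1/(sqrt(100785 + (2 + 7*(-443) - 1*(-405)*(-443))) - 638003) = 1/(sqrt(100785 + (2 - 3101 - 179415)) - 638003) = 1/(sqrt(100785 - 182514) - 638003) = 1/(sqrt(-81729) - 638003) = 1/(9*I*sqrt(1009) - 638003) = 1/(-638003 + 9*I*sqrt(1009))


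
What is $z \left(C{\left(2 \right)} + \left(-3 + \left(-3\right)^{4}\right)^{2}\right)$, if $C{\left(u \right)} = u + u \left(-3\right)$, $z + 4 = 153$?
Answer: $905920$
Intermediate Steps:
$z = 149$ ($z = -4 + 153 = 149$)
$C{\left(u \right)} = - 2 u$ ($C{\left(u \right)} = u - 3 u = - 2 u$)
$z \left(C{\left(2 \right)} + \left(-3 + \left(-3\right)^{4}\right)^{2}\right) = 149 \left(\left(-2\right) 2 + \left(-3 + \left(-3\right)^{4}\right)^{2}\right) = 149 \left(-4 + \left(-3 + 81\right)^{2}\right) = 149 \left(-4 + 78^{2}\right) = 149 \left(-4 + 6084\right) = 149 \cdot 6080 = 905920$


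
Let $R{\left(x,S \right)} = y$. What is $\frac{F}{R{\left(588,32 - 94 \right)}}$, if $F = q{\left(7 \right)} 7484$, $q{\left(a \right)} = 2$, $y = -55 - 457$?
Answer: $- \frac{1871}{64} \approx -29.234$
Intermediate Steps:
$y = -512$
$R{\left(x,S \right)} = -512$
$F = 14968$ ($F = 2 \cdot 7484 = 14968$)
$\frac{F}{R{\left(588,32 - 94 \right)}} = \frac{14968}{-512} = 14968 \left(- \frac{1}{512}\right) = - \frac{1871}{64}$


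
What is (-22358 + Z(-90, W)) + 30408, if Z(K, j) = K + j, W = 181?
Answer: 8141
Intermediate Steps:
(-22358 + Z(-90, W)) + 30408 = (-22358 + (-90 + 181)) + 30408 = (-22358 + 91) + 30408 = -22267 + 30408 = 8141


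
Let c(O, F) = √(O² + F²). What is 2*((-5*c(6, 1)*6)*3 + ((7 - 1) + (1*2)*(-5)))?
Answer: -8 - 180*√37 ≈ -1102.9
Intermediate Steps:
c(O, F) = √(F² + O²)
2*((-5*c(6, 1)*6)*3 + ((7 - 1) + (1*2)*(-5))) = 2*((-5*√(1² + 6²)*6)*3 + ((7 - 1) + (1*2)*(-5))) = 2*((-5*√(1 + 36)*6)*3 + (6 + 2*(-5))) = 2*((-5*√37*6)*3 + (6 - 10)) = 2*(-30*√37*3 - 4) = 2*(-90*√37 - 4) = 2*(-4 - 90*√37) = -8 - 180*√37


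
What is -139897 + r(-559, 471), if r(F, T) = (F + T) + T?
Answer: -139514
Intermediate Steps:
r(F, T) = F + 2*T
-139897 + r(-559, 471) = -139897 + (-559 + 2*471) = -139897 + (-559 + 942) = -139897 + 383 = -139514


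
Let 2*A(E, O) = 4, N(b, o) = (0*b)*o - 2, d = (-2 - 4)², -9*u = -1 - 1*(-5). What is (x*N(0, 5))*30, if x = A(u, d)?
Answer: -120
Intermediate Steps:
u = -4/9 (u = -(-1 - 1*(-5))/9 = -(-1 + 5)/9 = -⅑*4 = -4/9 ≈ -0.44444)
d = 36 (d = (-6)² = 36)
N(b, o) = -2 (N(b, o) = 0*o - 2 = 0 - 2 = -2)
A(E, O) = 2 (A(E, O) = (½)*4 = 2)
x = 2
(x*N(0, 5))*30 = (2*(-2))*30 = -4*30 = -120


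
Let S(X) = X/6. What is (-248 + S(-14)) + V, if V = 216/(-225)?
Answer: -18847/75 ≈ -251.29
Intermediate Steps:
S(X) = X/6 (S(X) = X*(⅙) = X/6)
V = -24/25 (V = 216*(-1/225) = -24/25 ≈ -0.96000)
(-248 + S(-14)) + V = (-248 + (⅙)*(-14)) - 24/25 = (-248 - 7/3) - 24/25 = -751/3 - 24/25 = -18847/75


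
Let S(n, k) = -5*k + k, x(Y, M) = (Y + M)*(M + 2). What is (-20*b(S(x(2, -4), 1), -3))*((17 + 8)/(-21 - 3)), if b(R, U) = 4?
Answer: 250/3 ≈ 83.333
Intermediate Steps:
x(Y, M) = (2 + M)*(M + Y) (x(Y, M) = (M + Y)*(2 + M) = (2 + M)*(M + Y))
S(n, k) = -4*k
(-20*b(S(x(2, -4), 1), -3))*((17 + 8)/(-21 - 3)) = (-20*4)*((17 + 8)/(-21 - 3)) = -2000/(-24) = -2000*(-1)/24 = -80*(-25/24) = 250/3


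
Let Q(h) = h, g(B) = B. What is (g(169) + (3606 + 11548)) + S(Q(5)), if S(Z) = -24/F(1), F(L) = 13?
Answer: 199175/13 ≈ 15321.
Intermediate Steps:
S(Z) = -24/13
(g(169) + (3606 + 11548)) + S(Q(5)) = (169 + (3606 + 11548)) - 24/13 = (169 + 15154) - 24/13 = 15323 - 24/13 = 199175/13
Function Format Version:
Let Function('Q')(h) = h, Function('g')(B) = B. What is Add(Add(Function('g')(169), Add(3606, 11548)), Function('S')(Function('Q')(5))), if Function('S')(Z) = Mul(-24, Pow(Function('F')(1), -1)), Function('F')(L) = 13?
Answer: Rational(199175, 13) ≈ 15321.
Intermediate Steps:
Function('S')(Z) = Rational(-24, 13) (Function('S')(Z) = Mul(-24, Pow(13, -1)) = Mul(-24, Rational(1, 13)) = Rational(-24, 13))
Add(Add(Function('g')(169), Add(3606, 11548)), Function('S')(Function('Q')(5))) = Add(Add(169, Add(3606, 11548)), Rational(-24, 13)) = Add(Add(169, 15154), Rational(-24, 13)) = Add(15323, Rational(-24, 13)) = Rational(199175, 13)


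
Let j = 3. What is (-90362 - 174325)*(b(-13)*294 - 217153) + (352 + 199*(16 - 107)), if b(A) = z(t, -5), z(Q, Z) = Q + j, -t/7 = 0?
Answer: 57244104420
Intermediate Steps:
t = 0 (t = -7*0 = 0)
z(Q, Z) = 3 + Q (z(Q, Z) = Q + 3 = 3 + Q)
b(A) = 3 (b(A) = 3 + 0 = 3)
(-90362 - 174325)*(b(-13)*294 - 217153) + (352 + 199*(16 - 107)) = (-90362 - 174325)*(3*294 - 217153) + (352 + 199*(16 - 107)) = -264687*(882 - 217153) + (352 + 199*(-91)) = -264687*(-216271) + (352 - 18109) = 57244122177 - 17757 = 57244104420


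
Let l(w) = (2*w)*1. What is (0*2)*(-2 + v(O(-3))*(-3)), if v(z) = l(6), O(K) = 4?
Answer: 0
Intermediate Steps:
l(w) = 2*w
v(z) = 12 (v(z) = 2*6 = 12)
(0*2)*(-2 + v(O(-3))*(-3)) = (0*2)*(-2 + 12*(-3)) = 0*(-2 - 36) = 0*(-38) = 0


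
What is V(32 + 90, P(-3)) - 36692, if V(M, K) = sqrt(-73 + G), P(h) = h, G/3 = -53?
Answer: -36692 + 2*I*sqrt(58) ≈ -36692.0 + 15.232*I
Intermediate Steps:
G = -159 (G = 3*(-53) = -159)
V(M, K) = 2*I*sqrt(58) (V(M, K) = sqrt(-73 - 159) = sqrt(-232) = 2*I*sqrt(58))
V(32 + 90, P(-3)) - 36692 = 2*I*sqrt(58) - 36692 = -36692 + 2*I*sqrt(58)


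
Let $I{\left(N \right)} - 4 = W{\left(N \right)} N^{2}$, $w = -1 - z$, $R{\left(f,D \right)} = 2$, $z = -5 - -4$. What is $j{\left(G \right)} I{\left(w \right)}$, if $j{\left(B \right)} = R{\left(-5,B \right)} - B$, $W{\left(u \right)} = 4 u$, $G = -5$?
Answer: $28$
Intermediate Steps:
$z = -1$ ($z = -5 + 4 = -1$)
$w = 0$ ($w = -1 - -1 = -1 + 1 = 0$)
$I{\left(N \right)} = 4 + 4 N^{3}$ ($I{\left(N \right)} = 4 + 4 N N^{2} = 4 + 4 N^{3}$)
$j{\left(B \right)} = 2 - B$
$j{\left(G \right)} I{\left(w \right)} = \left(2 - -5\right) \left(4 + 4 \cdot 0^{3}\right) = \left(2 + 5\right) \left(4 + 4 \cdot 0\right) = 7 \left(4 + 0\right) = 7 \cdot 4 = 28$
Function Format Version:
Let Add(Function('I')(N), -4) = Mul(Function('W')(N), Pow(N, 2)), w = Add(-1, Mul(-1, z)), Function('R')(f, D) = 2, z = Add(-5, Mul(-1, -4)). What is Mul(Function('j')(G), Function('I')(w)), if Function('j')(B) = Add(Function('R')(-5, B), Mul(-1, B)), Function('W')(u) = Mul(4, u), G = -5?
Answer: 28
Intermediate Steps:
z = -1 (z = Add(-5, 4) = -1)
w = 0 (w = Add(-1, Mul(-1, -1)) = Add(-1, 1) = 0)
Function('I')(N) = Add(4, Mul(4, Pow(N, 3))) (Function('I')(N) = Add(4, Mul(Mul(4, N), Pow(N, 2))) = Add(4, Mul(4, Pow(N, 3))))
Function('j')(B) = Add(2, Mul(-1, B))
Mul(Function('j')(G), Function('I')(w)) = Mul(Add(2, Mul(-1, -5)), Add(4, Mul(4, Pow(0, 3)))) = Mul(Add(2, 5), Add(4, Mul(4, 0))) = Mul(7, Add(4, 0)) = Mul(7, 4) = 28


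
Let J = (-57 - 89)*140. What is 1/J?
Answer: -1/20440 ≈ -4.8924e-5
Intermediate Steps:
J = -20440 (J = -146*140 = -20440)
1/J = 1/(-20440) = -1/20440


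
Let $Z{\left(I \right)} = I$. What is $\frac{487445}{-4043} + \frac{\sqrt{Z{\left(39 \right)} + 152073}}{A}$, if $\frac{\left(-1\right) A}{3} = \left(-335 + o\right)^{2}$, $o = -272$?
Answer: $- \frac{487445}{4043} - \frac{4 \sqrt{9507}}{1105347} \approx -120.57$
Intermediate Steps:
$A = -1105347$ ($A = - 3 \left(-335 - 272\right)^{2} = - 3 \left(-607\right)^{2} = \left(-3\right) 368449 = -1105347$)
$\frac{487445}{-4043} + \frac{\sqrt{Z{\left(39 \right)} + 152073}}{A} = \frac{487445}{-4043} + \frac{\sqrt{39 + 152073}}{-1105347} = 487445 \left(- \frac{1}{4043}\right) + \sqrt{152112} \left(- \frac{1}{1105347}\right) = - \frac{487445}{4043} + 4 \sqrt{9507} \left(- \frac{1}{1105347}\right) = - \frac{487445}{4043} - \frac{4 \sqrt{9507}}{1105347}$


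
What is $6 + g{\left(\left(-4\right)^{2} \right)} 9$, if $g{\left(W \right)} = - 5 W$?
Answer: $-714$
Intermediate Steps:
$6 + g{\left(\left(-4\right)^{2} \right)} 9 = 6 + - 5 \left(-4\right)^{2} \cdot 9 = 6 + \left(-5\right) 16 \cdot 9 = 6 - 720 = -714$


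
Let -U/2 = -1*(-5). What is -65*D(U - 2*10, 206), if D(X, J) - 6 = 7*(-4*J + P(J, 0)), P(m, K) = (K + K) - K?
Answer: 374530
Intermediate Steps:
P(m, K) = K (P(m, K) = 2*K - K = K)
U = -10 (U = -(-2)*(-5) = -2*5 = -10)
D(X, J) = 6 - 28*J (D(X, J) = 6 + 7*(-4*J + 0) = 6 + 7*(-4*J) = 6 - 28*J)
-65*D(U - 2*10, 206) = -65*(6 - 28*206) = -65*(6 - 5768) = -65*(-5762) = 374530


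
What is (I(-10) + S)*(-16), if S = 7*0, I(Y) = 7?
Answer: -112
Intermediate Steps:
S = 0
(I(-10) + S)*(-16) = (7 + 0)*(-16) = 7*(-16) = -112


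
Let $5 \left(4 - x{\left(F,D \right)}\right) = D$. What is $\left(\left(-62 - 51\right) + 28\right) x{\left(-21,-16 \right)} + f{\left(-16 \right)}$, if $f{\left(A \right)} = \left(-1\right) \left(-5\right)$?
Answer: $-607$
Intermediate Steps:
$f{\left(A \right)} = 5$
$x{\left(F,D \right)} = 4 - \frac{D}{5}$
$\left(\left(-62 - 51\right) + 28\right) x{\left(-21,-16 \right)} + f{\left(-16 \right)} = \left(\left(-62 - 51\right) + 28\right) \left(4 - - \frac{16}{5}\right) + 5 = \left(-113 + 28\right) \left(4 + \frac{16}{5}\right) + 5 = \left(-85\right) \frac{36}{5} + 5 = -612 + 5 = -607$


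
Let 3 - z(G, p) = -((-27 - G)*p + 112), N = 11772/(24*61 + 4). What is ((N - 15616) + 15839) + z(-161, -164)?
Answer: -7938203/367 ≈ -21630.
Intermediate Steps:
N = 2943/367 (N = 11772/(1464 + 4) = 11772/1468 = 11772*(1/1468) = 2943/367 ≈ 8.0191)
z(G, p) = 115 + p*(-27 - G) (z(G, p) = 3 - (-1)*((-27 - G)*p + 112) = 3 - (-1)*(p*(-27 - G) + 112) = 3 - (-1)*(112 + p*(-27 - G)) = 3 - (-112 - p*(-27 - G)) = 3 + (112 + p*(-27 - G)) = 115 + p*(-27 - G))
((N - 15616) + 15839) + z(-161, -164) = ((2943/367 - 15616) + 15839) + (115 - 27*(-164) - 1*(-161)*(-164)) = (-5728129/367 + 15839) + (115 + 4428 - 26404) = 84784/367 - 21861 = -7938203/367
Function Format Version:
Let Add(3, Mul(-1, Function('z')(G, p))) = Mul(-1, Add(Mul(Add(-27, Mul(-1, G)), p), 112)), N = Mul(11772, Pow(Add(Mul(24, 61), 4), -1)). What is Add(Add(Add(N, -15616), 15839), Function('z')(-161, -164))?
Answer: Rational(-7938203, 367) ≈ -21630.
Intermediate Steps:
N = Rational(2943, 367) (N = Mul(11772, Pow(Add(1464, 4), -1)) = Mul(11772, Pow(1468, -1)) = Mul(11772, Rational(1, 1468)) = Rational(2943, 367) ≈ 8.0191)
Function('z')(G, p) = Add(115, Mul(p, Add(-27, Mul(-1, G)))) (Function('z')(G, p) = Add(3, Mul(-1, Mul(-1, Add(Mul(Add(-27, Mul(-1, G)), p), 112)))) = Add(3, Mul(-1, Mul(-1, Add(Mul(p, Add(-27, Mul(-1, G))), 112)))) = Add(3, Mul(-1, Mul(-1, Add(112, Mul(p, Add(-27, Mul(-1, G))))))) = Add(3, Mul(-1, Add(-112, Mul(-1, p, Add(-27, Mul(-1, G)))))) = Add(3, Add(112, Mul(p, Add(-27, Mul(-1, G))))) = Add(115, Mul(p, Add(-27, Mul(-1, G)))))
Add(Add(Add(N, -15616), 15839), Function('z')(-161, -164)) = Add(Add(Add(Rational(2943, 367), -15616), 15839), Add(115, Mul(-27, -164), Mul(-1, -161, -164))) = Add(Add(Rational(-5728129, 367), 15839), Add(115, 4428, -26404)) = Add(Rational(84784, 367), -21861) = Rational(-7938203, 367)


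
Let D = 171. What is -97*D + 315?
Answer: -16272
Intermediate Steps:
-97*D + 315 = -97*171 + 315 = -16587 + 315 = -16272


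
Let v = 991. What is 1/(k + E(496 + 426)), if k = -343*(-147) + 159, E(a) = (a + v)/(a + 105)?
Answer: 1027/51947573 ≈ 1.9770e-5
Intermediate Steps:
E(a) = (991 + a)/(105 + a) (E(a) = (a + 991)/(a + 105) = (991 + a)/(105 + a))
k = 50580 (k = 50421 + 159 = 50580)
1/(k + E(496 + 426)) = 1/(50580 + (991 + (496 + 426))/(105 + (496 + 426))) = 1/(50580 + (991 + 922)/(105 + 922)) = 1/(50580 + 1913/1027) = 1/(51947573/1027) = 1027/51947573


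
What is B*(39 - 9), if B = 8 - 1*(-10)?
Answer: 540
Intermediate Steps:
B = 18 (B = 8 + 10 = 18)
B*(39 - 9) = 18*(39 - 9) = 18*30 = 540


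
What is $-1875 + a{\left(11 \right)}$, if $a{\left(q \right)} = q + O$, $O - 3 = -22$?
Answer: $-1883$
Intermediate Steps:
$O = -19$ ($O = 3 - 22 = -19$)
$a{\left(q \right)} = -19 + q$ ($a{\left(q \right)} = q - 19 = -19 + q$)
$-1875 + a{\left(11 \right)} = -1875 + \left(-19 + 11\right) = -1875 - 8 = -1883$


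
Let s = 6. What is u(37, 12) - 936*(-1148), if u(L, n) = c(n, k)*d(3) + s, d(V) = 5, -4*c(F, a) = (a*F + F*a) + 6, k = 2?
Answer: 2148933/2 ≈ 1.0745e+6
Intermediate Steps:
c(F, a) = -3/2 - F*a/2 (c(F, a) = -((a*F + F*a) + 6)/4 = -((F*a + F*a) + 6)/4 = -(2*F*a + 6)/4 = -(6 + 2*F*a)/4 = -3/2 - F*a/2)
u(L, n) = -3/2 - 5*n (u(L, n) = (-3/2 - ½*n*2)*5 + 6 = (-3/2 - n)*5 + 6 = (-15/2 - 5*n) + 6 = -3/2 - 5*n)
u(37, 12) - 936*(-1148) = (-3/2 - 5*12) - 936*(-1148) = (-3/2 - 60) + 1074528 = -123/2 + 1074528 = 2148933/2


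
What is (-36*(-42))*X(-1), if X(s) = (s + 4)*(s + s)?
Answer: -9072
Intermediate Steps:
X(s) = 2*s*(4 + s) (X(s) = (4 + s)*(2*s) = 2*s*(4 + s))
(-36*(-42))*X(-1) = (-36*(-42))*(2*(-1)*(4 - 1)) = 1512*(2*(-1)*3) = 1512*(-6) = -9072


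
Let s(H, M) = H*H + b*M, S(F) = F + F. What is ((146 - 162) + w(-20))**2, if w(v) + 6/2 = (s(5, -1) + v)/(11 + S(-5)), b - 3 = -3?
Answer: 196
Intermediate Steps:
b = 0 (b = 3 - 3 = 0)
S(F) = 2*F
s(H, M) = H**2 (s(H, M) = H*H + 0*M = H**2 + 0 = H**2)
w(v) = 22 + v (w(v) = -3 + (5**2 + v)/(11 + 2*(-5)) = -3 + (25 + v)/(11 - 10) = -3 + (25 + v)/1 = -3 + (25 + v)*1 = -3 + (25 + v) = 22 + v)
((146 - 162) + w(-20))**2 = ((146 - 162) + (22 - 20))**2 = (-16 + 2)**2 = (-14)**2 = 196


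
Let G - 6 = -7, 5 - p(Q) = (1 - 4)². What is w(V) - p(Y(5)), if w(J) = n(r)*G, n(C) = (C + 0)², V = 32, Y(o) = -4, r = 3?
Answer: -5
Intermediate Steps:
p(Q) = -4 (p(Q) = 5 - (1 - 4)² = 5 - 1*(-3)² = 5 - 1*9 = 5 - 9 = -4)
G = -1 (G = 6 - 7 = -1)
n(C) = C²
w(J) = -9 (w(J) = 3²*(-1) = 9*(-1) = -9)
w(V) - p(Y(5)) = -9 - 1*(-4) = -9 + 4 = -5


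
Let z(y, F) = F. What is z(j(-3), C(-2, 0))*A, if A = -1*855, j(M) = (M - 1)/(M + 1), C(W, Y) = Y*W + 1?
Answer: -855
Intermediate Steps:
C(W, Y) = 1 + W*Y (C(W, Y) = W*Y + 1 = 1 + W*Y)
j(M) = (-1 + M)/(1 + M)
A = -855
z(j(-3), C(-2, 0))*A = (1 - 2*0)*(-855) = (1 + 0)*(-855) = 1*(-855) = -855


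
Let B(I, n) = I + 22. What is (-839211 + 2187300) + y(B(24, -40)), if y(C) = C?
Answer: 1348135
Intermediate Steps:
B(I, n) = 22 + I
(-839211 + 2187300) + y(B(24, -40)) = (-839211 + 2187300) + (22 + 24) = 1348089 + 46 = 1348135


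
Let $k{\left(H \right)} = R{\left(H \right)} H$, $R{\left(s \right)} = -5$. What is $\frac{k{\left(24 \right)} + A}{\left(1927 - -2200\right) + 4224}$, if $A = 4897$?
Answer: $\frac{4777}{8351} \approx 0.57203$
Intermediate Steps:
$k{\left(H \right)} = - 5 H$
$\frac{k{\left(24 \right)} + A}{\left(1927 - -2200\right) + 4224} = \frac{\left(-5\right) 24 + 4897}{\left(1927 - -2200\right) + 4224} = \frac{-120 + 4897}{\left(1927 + 2200\right) + 4224} = \frac{4777}{4127 + 4224} = \frac{4777}{8351}$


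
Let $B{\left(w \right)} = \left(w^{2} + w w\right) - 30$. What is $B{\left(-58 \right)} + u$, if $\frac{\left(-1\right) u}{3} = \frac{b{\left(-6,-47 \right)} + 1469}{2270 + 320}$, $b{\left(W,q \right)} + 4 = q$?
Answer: $\frac{8671783}{1295} \approx 6696.4$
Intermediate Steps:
$B{\left(w \right)} = -30 + 2 w^{2}$ ($B{\left(w \right)} = \left(w^{2} + w^{2}\right) - 30 = 2 w^{2} - 30 = -30 + 2 w^{2}$)
$b{\left(W,q \right)} = -4 + q$
$u = - \frac{2127}{1295}$ ($u = - 3 \frac{\left(-4 - 47\right) + 1469}{2270 + 320} = - 3 \frac{-51 + 1469}{2590} = - 3 \cdot 1418 \cdot \frac{1}{2590} = \left(-3\right) \frac{709}{1295} = - \frac{2127}{1295} \approx -1.6425$)
$B{\left(-58 \right)} + u = \left(-30 + 2 \left(-58\right)^{2}\right) - \frac{2127}{1295} = \left(-30 + 2 \cdot 3364\right) - \frac{2127}{1295} = \left(-30 + 6728\right) - \frac{2127}{1295} = 6698 - \frac{2127}{1295} = \frac{8671783}{1295}$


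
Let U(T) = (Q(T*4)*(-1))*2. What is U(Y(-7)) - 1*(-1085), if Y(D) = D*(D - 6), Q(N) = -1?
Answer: 1087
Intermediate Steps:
Y(D) = D*(-6 + D)
U(T) = 2 (U(T) = -1*(-1)*2 = 1*2 = 2)
U(Y(-7)) - 1*(-1085) = 2 - 1*(-1085) = 2 + 1085 = 1087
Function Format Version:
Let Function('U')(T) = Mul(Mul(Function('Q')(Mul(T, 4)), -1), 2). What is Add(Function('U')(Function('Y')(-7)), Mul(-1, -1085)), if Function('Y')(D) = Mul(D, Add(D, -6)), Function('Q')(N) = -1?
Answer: 1087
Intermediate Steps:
Function('Y')(D) = Mul(D, Add(-6, D))
Function('U')(T) = 2 (Function('U')(T) = Mul(Mul(-1, -1), 2) = Mul(1, 2) = 2)
Add(Function('U')(Function('Y')(-7)), Mul(-1, -1085)) = Add(2, Mul(-1, -1085)) = Add(2, 1085) = 1087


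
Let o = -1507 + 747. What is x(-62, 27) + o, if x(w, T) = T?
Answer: -733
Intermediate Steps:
o = -760
x(-62, 27) + o = 27 - 760 = -733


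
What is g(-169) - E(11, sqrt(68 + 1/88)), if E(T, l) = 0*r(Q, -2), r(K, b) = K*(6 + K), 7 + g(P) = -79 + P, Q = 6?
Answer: -255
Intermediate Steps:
g(P) = -86 + P (g(P) = -7 + (-79 + P) = -86 + P)
E(T, l) = 0 (E(T, l) = 0*(6*(6 + 6)) = 0*(6*12) = 0*72 = 0)
g(-169) - E(11, sqrt(68 + 1/88)) = (-86 - 169) - 1*0 = -255 + 0 = -255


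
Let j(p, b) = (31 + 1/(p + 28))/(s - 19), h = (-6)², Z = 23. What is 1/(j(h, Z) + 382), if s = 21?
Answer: 128/50881 ≈ 0.0025157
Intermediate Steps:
h = 36
j(p, b) = 31/2 + 1/(2*(28 + p)) (j(p, b) = (31 + 1/(p + 28))/(21 - 19) = (31 + 1/(28 + p))/2 = (31 + 1/(28 + p))*(½) = 31/2 + 1/(2*(28 + p)))
1/(j(h, Z) + 382) = 1/((869 + 31*36)/(2*(28 + 36)) + 382) = 1/((½)*(869 + 1116)/64 + 382) = 1/((½)*(1/64)*1985 + 382) = 1/(1985/128 + 382) = 1/(50881/128) = 128/50881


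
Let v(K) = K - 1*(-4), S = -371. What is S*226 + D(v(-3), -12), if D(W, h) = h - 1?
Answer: -83859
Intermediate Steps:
v(K) = 4 + K (v(K) = K + 4 = 4 + K)
D(W, h) = -1 + h
S*226 + D(v(-3), -12) = -371*226 + (-1 - 12) = -83846 - 13 = -83859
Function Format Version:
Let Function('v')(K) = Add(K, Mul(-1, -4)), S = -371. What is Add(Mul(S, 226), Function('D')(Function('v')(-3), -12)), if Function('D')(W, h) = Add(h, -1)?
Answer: -83859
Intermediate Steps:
Function('v')(K) = Add(4, K) (Function('v')(K) = Add(K, 4) = Add(4, K))
Function('D')(W, h) = Add(-1, h)
Add(Mul(S, 226), Function('D')(Function('v')(-3), -12)) = Add(Mul(-371, 226), Add(-1, -12)) = Add(-83846, -13) = -83859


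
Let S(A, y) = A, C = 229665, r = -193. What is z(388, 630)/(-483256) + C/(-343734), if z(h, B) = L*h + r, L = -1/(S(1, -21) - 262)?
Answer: -4825070441275/7225851028824 ≈ -0.66775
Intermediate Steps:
L = 1/261 (L = -1/(1 - 262) = -1/(-261) = -1*(-1/261) = 1/261 ≈ 0.0038314)
z(h, B) = -193 + h/261 (z(h, B) = h/261 - 193 = -193 + h/261)
z(388, 630)/(-483256) + C/(-343734) = (-193 + (1/261)*388)/(-483256) + 229665/(-343734) = (-193 + 388/261)*(-1/483256) + 229665*(-1/343734) = -49985/261*(-1/483256) - 76555/114578 = 49985/126129816 - 76555/114578 = -4825070441275/7225851028824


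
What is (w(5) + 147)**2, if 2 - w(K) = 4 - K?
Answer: 22500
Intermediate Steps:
w(K) = -2 + K (w(K) = 2 - (4 - K) = 2 + (-4 + K) = -2 + K)
(w(5) + 147)**2 = ((-2 + 5) + 147)**2 = (3 + 147)**2 = 150**2 = 22500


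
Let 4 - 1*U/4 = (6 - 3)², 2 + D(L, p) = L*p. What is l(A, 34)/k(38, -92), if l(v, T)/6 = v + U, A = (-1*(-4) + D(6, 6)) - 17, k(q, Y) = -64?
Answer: -3/32 ≈ -0.093750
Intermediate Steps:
D(L, p) = -2 + L*p
U = -20 (U = 16 - 4*(6 - 3)² = 16 - 4*3² = 16 - 4*9 = 16 - 36 = -20)
A = 21 (A = (-1*(-4) + (-2 + 6*6)) - 17 = (4 + (-2 + 36)) - 17 = (4 + 34) - 17 = 38 - 17 = 21)
l(v, T) = -120 + 6*v (l(v, T) = 6*(v - 20) = 6*(-20 + v) = -120 + 6*v)
l(A, 34)/k(38, -92) = (-120 + 6*21)/(-64) = (-120 + 126)*(-1/64) = 6*(-1/64) = -3/32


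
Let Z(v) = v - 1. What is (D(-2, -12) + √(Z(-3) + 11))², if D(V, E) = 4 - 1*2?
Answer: (2 + √7)² ≈ 21.583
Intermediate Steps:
Z(v) = -1 + v
D(V, E) = 2 (D(V, E) = 4 - 2 = 2)
(D(-2, -12) + √(Z(-3) + 11))² = (2 + √((-1 - 3) + 11))² = (2 + √(-4 + 11))² = (2 + √7)²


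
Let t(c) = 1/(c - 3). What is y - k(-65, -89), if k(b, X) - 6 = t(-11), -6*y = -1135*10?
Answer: 79201/42 ≈ 1885.7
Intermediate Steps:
y = 5675/3 (y = -(-1135)*10/6 = -⅙*(-11350) = 5675/3 ≈ 1891.7)
t(c) = 1/(-3 + c)
k(b, X) = 83/14 (k(b, X) = 6 + 1/(-3 - 11) = 6 + 1/(-14) = 6 - 1/14 = 83/14)
y - k(-65, -89) = 5675/3 - 1*83/14 = 5675/3 - 83/14 = 79201/42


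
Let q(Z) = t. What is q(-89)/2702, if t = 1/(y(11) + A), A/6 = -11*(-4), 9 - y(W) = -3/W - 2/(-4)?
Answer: 11/8107351 ≈ 1.3568e-6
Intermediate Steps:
y(W) = 17/2 + 3/W (y(W) = 9 - (-3/W - 2/(-4)) = 9 - (-3/W - 2*(-¼)) = 9 - (-3/W + ½) = 9 - (½ - 3/W) = 9 + (-½ + 3/W) = 17/2 + 3/W)
A = 264 (A = 6*(-11*(-4)) = 6*44 = 264)
t = 22/6001 (t = 1/((17/2 + 3/11) + 264) = 1/(193/22 + 264) = 1/(6001/22) = 22/6001 ≈ 0.0036661)
q(Z) = 22/6001
q(-89)/2702 = (22/6001)/2702 = (22/6001)*(1/2702) = 11/8107351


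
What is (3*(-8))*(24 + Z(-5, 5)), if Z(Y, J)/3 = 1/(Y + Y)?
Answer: -2844/5 ≈ -568.80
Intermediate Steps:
Z(Y, J) = 3/(2*Y) (Z(Y, J) = 3/(Y + Y) = 3/((2*Y)) = 3*(1/(2*Y)) = 3/(2*Y))
(3*(-8))*(24 + Z(-5, 5)) = (3*(-8))*(24 + (3/2)/(-5)) = -24*(24 + (3/2)*(-⅕)) = -24*(24 - 3/10) = -24*237/10 = -2844/5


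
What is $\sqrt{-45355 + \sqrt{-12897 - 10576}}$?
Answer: $\sqrt{-45355 + i \sqrt{23473}} \approx 0.3597 + 212.97 i$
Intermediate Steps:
$\sqrt{-45355 + \sqrt{-12897 - 10576}} = \sqrt{-45355 + \sqrt{-23473}} = \sqrt{-45355 + i \sqrt{23473}}$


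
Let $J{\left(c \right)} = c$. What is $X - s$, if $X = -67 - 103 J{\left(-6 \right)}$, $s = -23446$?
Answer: $23997$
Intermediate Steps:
$X = 551$ ($X = -67 - -618 = -67 + 618 = 551$)
$X - s = 551 - -23446 = 551 + 23446 = 23997$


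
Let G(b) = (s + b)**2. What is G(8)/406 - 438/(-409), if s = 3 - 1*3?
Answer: 102002/83027 ≈ 1.2285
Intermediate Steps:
s = 0 (s = 3 - 3 = 0)
G(b) = b**2 (G(b) = (0 + b)**2 = b**2)
G(8)/406 - 438/(-409) = 8**2/406 - 438/(-409) = 64*(1/406) - 438*(-1/409) = 32/203 + 438/409 = 102002/83027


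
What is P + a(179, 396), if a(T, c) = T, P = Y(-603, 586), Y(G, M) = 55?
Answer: 234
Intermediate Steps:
P = 55
P + a(179, 396) = 55 + 179 = 234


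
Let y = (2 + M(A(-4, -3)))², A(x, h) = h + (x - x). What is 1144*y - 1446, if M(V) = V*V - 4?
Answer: 54610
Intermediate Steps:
A(x, h) = h (A(x, h) = h + 0 = h)
M(V) = -4 + V² (M(V) = V² - 4 = -4 + V²)
y = 49 (y = (2 + (-4 + (-3)²))² = (2 + (-4 + 9))² = (2 + 5)² = 7² = 49)
1144*y - 1446 = 1144*49 - 1446 = 56056 - 1446 = 54610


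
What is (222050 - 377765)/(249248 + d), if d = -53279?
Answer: -51905/65323 ≈ -0.79459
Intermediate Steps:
(222050 - 377765)/(249248 + d) = (222050 - 377765)/(249248 - 53279) = -155715/195969 = -155715*1/195969 = -51905/65323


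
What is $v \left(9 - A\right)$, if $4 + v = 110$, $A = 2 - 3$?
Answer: $1060$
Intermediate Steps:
$A = -1$
$v = 106$ ($v = -4 + 110 = 106$)
$v \left(9 - A\right) = 106 \left(9 - -1\right) = 106 \left(9 + 1\right) = 106 \cdot 10 = 1060$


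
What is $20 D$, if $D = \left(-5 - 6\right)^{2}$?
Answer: $2420$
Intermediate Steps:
$D = 121$ ($D = \left(-5 - 6\right)^{2} = \left(-11\right)^{2} = 121$)
$20 D = 20 \cdot 121 = 2420$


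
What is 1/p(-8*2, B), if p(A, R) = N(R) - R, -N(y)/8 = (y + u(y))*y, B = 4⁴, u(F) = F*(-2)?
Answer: 1/524032 ≈ 1.9083e-6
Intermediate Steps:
u(F) = -2*F
B = 256
N(y) = 8*y² (N(y) = -8*(y - 2*y)*y = -8*(-y)*y = -(-8)*y² = 8*y²)
p(A, R) = -R + 8*R² (p(A, R) = 8*R² - R = -R + 8*R²)
1/p(-8*2, B) = 1/(256*(-1 + 8*256)) = 1/(256*(-1 + 2048)) = 1/(256*2047) = 1/524032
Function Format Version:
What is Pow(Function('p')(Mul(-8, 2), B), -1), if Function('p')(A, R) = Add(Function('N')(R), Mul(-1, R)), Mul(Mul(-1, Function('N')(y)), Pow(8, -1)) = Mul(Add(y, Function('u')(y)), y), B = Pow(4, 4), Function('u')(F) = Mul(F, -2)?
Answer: Rational(1, 524032) ≈ 1.9083e-6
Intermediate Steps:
Function('u')(F) = Mul(-2, F)
B = 256
Function('N')(y) = Mul(8, Pow(y, 2)) (Function('N')(y) = Mul(-8, Mul(Add(y, Mul(-2, y)), y)) = Mul(-8, Mul(Mul(-1, y), y)) = Mul(-8, Mul(-1, Pow(y, 2))) = Mul(8, Pow(y, 2)))
Function('p')(A, R) = Add(Mul(-1, R), Mul(8, Pow(R, 2))) (Function('p')(A, R) = Add(Mul(8, Pow(R, 2)), Mul(-1, R)) = Add(Mul(-1, R), Mul(8, Pow(R, 2))))
Pow(Function('p')(Mul(-8, 2), B), -1) = Pow(Mul(256, Add(-1, Mul(8, 256))), -1) = Pow(Mul(256, Add(-1, 2048)), -1) = Pow(Mul(256, 2047), -1) = Pow(524032, -1) = Rational(1, 524032)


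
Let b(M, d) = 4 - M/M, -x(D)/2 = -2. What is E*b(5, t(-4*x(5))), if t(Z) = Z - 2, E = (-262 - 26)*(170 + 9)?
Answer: -154656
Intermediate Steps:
x(D) = 4 (x(D) = -2*(-2) = 4)
E = -51552 (E = -288*179 = -51552)
t(Z) = -2 + Z
b(M, d) = 3 (b(M, d) = 4 - 1*1 = 4 - 1 = 3)
E*b(5, t(-4*x(5))) = -51552*3 = -154656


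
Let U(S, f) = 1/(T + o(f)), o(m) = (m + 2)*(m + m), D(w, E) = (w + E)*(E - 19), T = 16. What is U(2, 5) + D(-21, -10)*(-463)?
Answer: -35796381/86 ≈ -4.1624e+5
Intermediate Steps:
D(w, E) = (-19 + E)*(E + w) (D(w, E) = (E + w)*(-19 + E) = (-19 + E)*(E + w))
o(m) = 2*m*(2 + m) (o(m) = (2 + m)*(2*m) = 2*m*(2 + m))
U(S, f) = 1/(16 + 2*f*(2 + f))
U(2, 5) + D(-21, -10)*(-463) = 1/(2*(8 + 5*(2 + 5))) + ((-10)² - 19*(-10) - 19*(-21) - 10*(-21))*(-463) = 1/(2*(8 + 5*7)) + (100 + 190 + 399 + 210)*(-463) = 1/(2*(8 + 35)) + 899*(-463) = (½)/43 - 416237 = (½)*(1/43) - 416237 = 1/86 - 416237 = -35796381/86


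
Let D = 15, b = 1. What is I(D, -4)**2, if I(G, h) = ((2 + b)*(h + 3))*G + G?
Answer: 900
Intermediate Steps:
I(G, h) = G + G*(9 + 3*h) (I(G, h) = ((2 + 1)*(h + 3))*G + G = (3*(3 + h))*G + G = (9 + 3*h)*G + G = G*(9 + 3*h) + G = G + G*(9 + 3*h))
I(D, -4)**2 = (15*(10 + 3*(-4)))**2 = (15*(10 - 12))**2 = (15*(-2))**2 = (-30)**2 = 900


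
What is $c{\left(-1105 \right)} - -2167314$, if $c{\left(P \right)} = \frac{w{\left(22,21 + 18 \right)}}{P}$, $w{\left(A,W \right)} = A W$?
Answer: $\frac{184221624}{85} \approx 2.1673 \cdot 10^{6}$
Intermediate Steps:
$c{\left(P \right)} = \frac{858}{P}$ ($c{\left(P \right)} = \frac{22 \left(21 + 18\right)}{P} = \frac{22 \cdot 39}{P} = \frac{858}{P}$)
$c{\left(-1105 \right)} - -2167314 = \frac{858}{-1105} - -2167314 = 858 \left(- \frac{1}{1105}\right) + 2167314 = - \frac{66}{85} + 2167314 = \frac{184221624}{85}$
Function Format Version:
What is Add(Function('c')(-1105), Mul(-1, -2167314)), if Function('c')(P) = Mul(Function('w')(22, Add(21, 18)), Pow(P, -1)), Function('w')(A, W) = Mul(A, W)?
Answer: Rational(184221624, 85) ≈ 2.1673e+6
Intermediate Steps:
Function('c')(P) = Mul(858, Pow(P, -1)) (Function('c')(P) = Mul(Mul(22, Add(21, 18)), Pow(P, -1)) = Mul(Mul(22, 39), Pow(P, -1)) = Mul(858, Pow(P, -1)))
Add(Function('c')(-1105), Mul(-1, -2167314)) = Add(Mul(858, Pow(-1105, -1)), Mul(-1, -2167314)) = Add(Mul(858, Rational(-1, 1105)), 2167314) = Add(Rational(-66, 85), 2167314) = Rational(184221624, 85)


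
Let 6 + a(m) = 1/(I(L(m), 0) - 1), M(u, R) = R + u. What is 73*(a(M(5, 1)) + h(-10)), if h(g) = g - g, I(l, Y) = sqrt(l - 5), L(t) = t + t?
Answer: -2555/6 + 73*sqrt(7)/6 ≈ -393.64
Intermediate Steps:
L(t) = 2*t
I(l, Y) = sqrt(-5 + l)
a(m) = -6 + 1/(-1 + sqrt(-5 + 2*m)) (a(m) = -6 + 1/(sqrt(-5 + 2*m) - 1) = -6 + 1/(-1 + sqrt(-5 + 2*m)))
h(g) = 0
73*(a(M(5, 1)) + h(-10)) = 73*((7 - 6*sqrt(-5 + 2*(1 + 5)))/(-1 + sqrt(-5 + 2*(1 + 5))) + 0) = 73*((7 - 6*sqrt(-5 + 2*6))/(-1 + sqrt(-5 + 2*6)) + 0) = 73*((7 - 6*sqrt(-5 + 12))/(-1 + sqrt(-5 + 12)) + 0) = 73*((7 - 6*sqrt(7))/(-1 + sqrt(7)) + 0) = 73*((7 - 6*sqrt(7))/(-1 + sqrt(7))) = 73*(7 - 6*sqrt(7))/(-1 + sqrt(7))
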